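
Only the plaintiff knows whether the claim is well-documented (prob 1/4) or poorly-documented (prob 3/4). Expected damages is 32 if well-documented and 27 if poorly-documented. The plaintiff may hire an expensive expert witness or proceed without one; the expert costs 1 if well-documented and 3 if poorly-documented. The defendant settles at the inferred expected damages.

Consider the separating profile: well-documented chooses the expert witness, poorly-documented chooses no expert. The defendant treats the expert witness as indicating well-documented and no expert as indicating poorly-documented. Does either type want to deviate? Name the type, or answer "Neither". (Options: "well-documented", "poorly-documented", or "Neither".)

poorly-documented

The expert witness pays 32; no expert pays 27.
well-documented: assigned the expert witness, nets 32 − 1 = 31; deviating to no expert nets 27.
poorly-documented: assigned no expert, nets 27; deviating to the expert witness nets 32 − 3 = 29.
The poorly-documented type gains 2 by deviating.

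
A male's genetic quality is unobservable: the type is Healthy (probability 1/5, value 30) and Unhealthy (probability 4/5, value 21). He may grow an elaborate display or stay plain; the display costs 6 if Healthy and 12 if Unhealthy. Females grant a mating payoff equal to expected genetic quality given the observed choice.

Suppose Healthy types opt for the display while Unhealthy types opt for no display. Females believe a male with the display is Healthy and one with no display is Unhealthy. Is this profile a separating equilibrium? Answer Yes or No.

Yes

Under these beliefs, the display earns mating payoff 30 and no display earns mating payoff 21.
Healthy: the display nets 30 − 6 = 24; no display nets 21. Healthy prefers the display.
Unhealthy: the display nets 30 − 12 = 18; no display nets 21. Unhealthy prefers no display.
Neither type deviates, so the separating profile is an equilibrium.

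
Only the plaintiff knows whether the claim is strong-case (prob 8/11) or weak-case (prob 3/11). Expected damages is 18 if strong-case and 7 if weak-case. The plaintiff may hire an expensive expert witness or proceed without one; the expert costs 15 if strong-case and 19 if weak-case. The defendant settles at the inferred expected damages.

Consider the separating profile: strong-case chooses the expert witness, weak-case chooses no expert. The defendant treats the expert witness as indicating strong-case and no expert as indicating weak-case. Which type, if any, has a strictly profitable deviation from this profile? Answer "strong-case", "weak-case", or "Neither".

strong-case

The expert witness pays 18; no expert pays 7.
strong-case: assigned the expert witness, nets 18 − 15 = 3; deviating to no expert nets 7.
weak-case: assigned no expert, nets 7; deviating to the expert witness nets 18 − 19 = -1.
The strong-case type gains 4 by deviating.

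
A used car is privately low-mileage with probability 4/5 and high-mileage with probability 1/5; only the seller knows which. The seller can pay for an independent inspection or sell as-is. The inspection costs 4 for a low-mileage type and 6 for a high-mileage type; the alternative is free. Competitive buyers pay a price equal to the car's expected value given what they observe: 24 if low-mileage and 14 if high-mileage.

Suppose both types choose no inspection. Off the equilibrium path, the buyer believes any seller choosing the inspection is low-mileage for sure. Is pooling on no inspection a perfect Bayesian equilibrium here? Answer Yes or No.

Yes

On path, the buyer holds the prior and pays 4/5·24 + 1/5·14 = 22. Off path (the inspection), believing low-mileage, it pays 24.
low-mileage: no inspection nets 22; the inspection nets 24 − 4 = 20. low-mileage stays.
high-mileage: no inspection nets 22; the inspection nets 24 − 6 = 18. high-mileage stays.
No type deviates, so pooling is sustained.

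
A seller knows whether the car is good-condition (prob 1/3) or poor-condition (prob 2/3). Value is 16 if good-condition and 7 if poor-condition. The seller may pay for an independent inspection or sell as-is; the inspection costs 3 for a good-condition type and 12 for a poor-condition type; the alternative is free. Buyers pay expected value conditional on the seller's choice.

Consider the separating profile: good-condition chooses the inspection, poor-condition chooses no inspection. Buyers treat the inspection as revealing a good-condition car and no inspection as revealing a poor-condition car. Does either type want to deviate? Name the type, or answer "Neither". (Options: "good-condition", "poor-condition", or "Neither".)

The inspection pays 16; no inspection pays 7.
good-condition: assigned the inspection, nets 16 − 3 = 13; deviating to no inspection nets 7.
poor-condition: assigned no inspection, nets 7; deviating to the inspection nets 16 − 12 = 4.
Both types strictly prefer their assigned action; no profitable deviation.

Neither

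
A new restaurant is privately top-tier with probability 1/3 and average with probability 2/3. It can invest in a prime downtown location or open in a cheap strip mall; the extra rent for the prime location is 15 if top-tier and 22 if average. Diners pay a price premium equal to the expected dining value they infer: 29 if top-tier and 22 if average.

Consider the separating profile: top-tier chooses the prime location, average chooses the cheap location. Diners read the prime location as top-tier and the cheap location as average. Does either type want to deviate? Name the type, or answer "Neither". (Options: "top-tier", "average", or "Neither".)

top-tier

The prime location pays 29; the cheap location pays 22.
top-tier: assigned the prime location, nets 29 − 15 = 14; deviating to the cheap location nets 22.
average: assigned the cheap location, nets 22; deviating to the prime location nets 29 − 22 = 7.
The top-tier type gains 8 by deviating.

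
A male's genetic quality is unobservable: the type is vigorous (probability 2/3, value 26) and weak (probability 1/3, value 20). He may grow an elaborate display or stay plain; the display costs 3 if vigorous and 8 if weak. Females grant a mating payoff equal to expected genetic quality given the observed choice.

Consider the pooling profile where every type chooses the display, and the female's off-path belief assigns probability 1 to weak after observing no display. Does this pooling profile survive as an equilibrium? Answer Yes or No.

On path, the female holds the prior and pays 2/3·26 + 1/3·20 = 24. Off path (no display), believing weak, it pays 20.
vigorous: the display nets 24 − 3 = 21; no display nets 20. vigorous stays.
weak: the display nets 24 − 8 = 16; no display nets 20. weak would deviate.
A type deviates, so pooling fails.

No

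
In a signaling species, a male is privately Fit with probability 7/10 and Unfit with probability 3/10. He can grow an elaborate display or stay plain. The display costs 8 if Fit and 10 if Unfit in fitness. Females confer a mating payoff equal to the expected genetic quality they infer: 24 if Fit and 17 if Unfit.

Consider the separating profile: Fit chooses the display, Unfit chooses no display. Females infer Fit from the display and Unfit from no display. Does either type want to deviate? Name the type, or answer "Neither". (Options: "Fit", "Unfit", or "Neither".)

Fit

The display pays 24; no display pays 17.
Fit: assigned the display, nets 24 − 8 = 16; deviating to no display nets 17.
Unfit: assigned no display, nets 17; deviating to the display nets 24 − 10 = 14.
The Fit type gains 1 by deviating.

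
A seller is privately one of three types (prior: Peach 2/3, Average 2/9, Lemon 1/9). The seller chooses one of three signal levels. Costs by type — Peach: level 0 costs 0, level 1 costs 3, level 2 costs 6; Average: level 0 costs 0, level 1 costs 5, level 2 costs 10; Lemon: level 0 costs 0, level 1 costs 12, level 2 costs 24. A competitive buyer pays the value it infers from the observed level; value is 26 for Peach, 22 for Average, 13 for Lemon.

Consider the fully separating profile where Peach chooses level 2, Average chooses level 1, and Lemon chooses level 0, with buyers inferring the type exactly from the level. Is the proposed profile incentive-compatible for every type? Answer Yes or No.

Yes

Separating prices: level 2 → 26, level 1 → 22, level 0 → 13.
Peach (assigned level 2): level 0: 13 − 0 = 13; level 1: 22 − 3 = 19; level 2: 26 − 6 = 20. Peach stays.
Average (assigned level 1): level 0: 13 − 0 = 13; level 1: 22 − 5 = 17; level 2: 26 − 10 = 16. Average stays.
Lemon (assigned level 0): level 0: 13 − 0 = 13; level 1: 22 − 12 = 10; level 2: 26 − 24 = 2. Lemon stays.
Every type prefers its assigned level; separation holds.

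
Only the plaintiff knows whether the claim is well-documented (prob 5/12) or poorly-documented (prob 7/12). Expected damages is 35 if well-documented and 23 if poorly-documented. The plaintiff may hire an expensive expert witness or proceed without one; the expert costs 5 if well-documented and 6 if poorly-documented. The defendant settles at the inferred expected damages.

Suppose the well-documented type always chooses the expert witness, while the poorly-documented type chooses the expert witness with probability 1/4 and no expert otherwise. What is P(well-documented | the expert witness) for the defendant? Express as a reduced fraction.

20/27

P(the expert witness) = (5/12)·1 + (7/12)·(1/4) = 9/16.
By Bayes' rule, P(well-documented | the expert witness) = (5/12) / (9/16) = 20/27.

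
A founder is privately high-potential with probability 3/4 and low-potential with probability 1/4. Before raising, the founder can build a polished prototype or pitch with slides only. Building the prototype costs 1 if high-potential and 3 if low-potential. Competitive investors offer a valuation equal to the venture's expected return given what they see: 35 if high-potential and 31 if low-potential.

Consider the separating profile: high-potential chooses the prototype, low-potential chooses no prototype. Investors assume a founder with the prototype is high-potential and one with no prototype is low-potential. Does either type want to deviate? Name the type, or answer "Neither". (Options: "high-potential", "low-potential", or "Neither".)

low-potential

The prototype pays 35; no prototype pays 31.
high-potential: assigned the prototype, nets 35 − 1 = 34; deviating to no prototype nets 31.
low-potential: assigned no prototype, nets 31; deviating to the prototype nets 35 − 3 = 32.
The low-potential type gains 1 by deviating.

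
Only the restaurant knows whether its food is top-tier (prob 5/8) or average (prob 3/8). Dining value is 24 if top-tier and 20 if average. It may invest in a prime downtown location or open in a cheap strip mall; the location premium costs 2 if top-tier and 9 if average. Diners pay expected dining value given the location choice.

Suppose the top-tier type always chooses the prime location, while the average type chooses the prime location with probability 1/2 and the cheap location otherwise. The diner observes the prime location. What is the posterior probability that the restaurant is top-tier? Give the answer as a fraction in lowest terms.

10/13

P(the prime location) = (5/8)·1 + (3/8)·(1/2) = 13/16.
By Bayes' rule, P(top-tier | the prime location) = (5/8) / (13/16) = 10/13.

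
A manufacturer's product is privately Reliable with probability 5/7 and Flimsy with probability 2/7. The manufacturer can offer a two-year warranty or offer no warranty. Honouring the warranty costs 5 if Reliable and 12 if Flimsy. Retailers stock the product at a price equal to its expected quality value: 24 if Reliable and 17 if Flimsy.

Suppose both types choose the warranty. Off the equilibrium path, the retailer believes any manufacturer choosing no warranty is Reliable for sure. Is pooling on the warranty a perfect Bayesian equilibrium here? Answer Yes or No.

On path, the retailer holds the prior and pays 5/7·24 + 2/7·17 = 22. Off path (no warranty), believing Reliable, it pays 24.
Reliable: the warranty nets 22 − 5 = 17; no warranty nets 24. Reliable would deviate.
Flimsy: the warranty nets 22 − 12 = 10; no warranty nets 24. Flimsy would deviate.
A type deviates, so pooling fails.

No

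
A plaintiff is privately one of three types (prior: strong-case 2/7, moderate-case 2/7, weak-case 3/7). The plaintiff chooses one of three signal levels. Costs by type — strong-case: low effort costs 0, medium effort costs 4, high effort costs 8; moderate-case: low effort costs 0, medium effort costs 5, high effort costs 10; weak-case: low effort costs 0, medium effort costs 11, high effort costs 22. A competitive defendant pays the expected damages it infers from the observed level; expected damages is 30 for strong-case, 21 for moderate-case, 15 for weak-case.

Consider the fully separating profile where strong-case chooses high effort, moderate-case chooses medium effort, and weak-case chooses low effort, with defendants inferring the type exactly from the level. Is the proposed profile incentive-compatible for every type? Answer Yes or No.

Separating settlements: high effort → 30, medium effort → 21, low effort → 15.
strong-case (assigned high effort): low effort: 15 − 0 = 15; medium effort: 21 − 4 = 17; high effort: 30 − 8 = 22. strong-case stays.
moderate-case (assigned medium effort): low effort: 15 − 0 = 15; medium effort: 21 − 5 = 16; high effort: 30 − 10 = 20. moderate-case prefers high effort.
weak-case (assigned low effort): low effort: 15 − 0 = 15; medium effort: 21 − 11 = 10; high effort: 30 − 22 = 8. weak-case stays.
At least one type deviates; the separating profile fails.

No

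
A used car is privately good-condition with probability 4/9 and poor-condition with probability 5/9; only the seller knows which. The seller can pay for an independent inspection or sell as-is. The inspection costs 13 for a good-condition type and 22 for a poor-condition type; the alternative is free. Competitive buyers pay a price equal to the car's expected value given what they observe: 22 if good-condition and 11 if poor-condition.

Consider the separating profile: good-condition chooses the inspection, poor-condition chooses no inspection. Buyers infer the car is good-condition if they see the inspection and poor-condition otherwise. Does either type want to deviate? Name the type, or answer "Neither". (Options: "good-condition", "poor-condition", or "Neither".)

good-condition

The inspection pays 22; no inspection pays 11.
good-condition: assigned the inspection, nets 22 − 13 = 9; deviating to no inspection nets 11.
poor-condition: assigned no inspection, nets 11; deviating to the inspection nets 22 − 22 = 0.
The good-condition type gains 2 by deviating.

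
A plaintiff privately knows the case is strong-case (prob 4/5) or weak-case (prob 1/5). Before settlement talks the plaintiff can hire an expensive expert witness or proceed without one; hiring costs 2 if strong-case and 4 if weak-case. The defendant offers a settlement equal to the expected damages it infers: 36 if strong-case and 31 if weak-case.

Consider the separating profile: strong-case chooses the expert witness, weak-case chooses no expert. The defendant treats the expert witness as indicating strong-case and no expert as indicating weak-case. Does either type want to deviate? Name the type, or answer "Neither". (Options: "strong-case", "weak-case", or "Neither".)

weak-case

The expert witness pays 36; no expert pays 31.
strong-case: assigned the expert witness, nets 36 − 2 = 34; deviating to no expert nets 31.
weak-case: assigned no expert, nets 31; deviating to the expert witness nets 36 − 4 = 32.
The weak-case type gains 1 by deviating.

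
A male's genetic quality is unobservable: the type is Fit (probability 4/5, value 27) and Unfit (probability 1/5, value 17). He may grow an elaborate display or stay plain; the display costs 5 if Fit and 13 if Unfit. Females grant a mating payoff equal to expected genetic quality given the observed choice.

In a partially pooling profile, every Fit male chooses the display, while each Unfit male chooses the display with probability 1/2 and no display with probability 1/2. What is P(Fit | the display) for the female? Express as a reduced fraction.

P(the display) = (4/5)·1 + (1/5)·(1/2) = 9/10.
By Bayes' rule, P(Fit | the display) = (4/5) / (9/10) = 8/9.

8/9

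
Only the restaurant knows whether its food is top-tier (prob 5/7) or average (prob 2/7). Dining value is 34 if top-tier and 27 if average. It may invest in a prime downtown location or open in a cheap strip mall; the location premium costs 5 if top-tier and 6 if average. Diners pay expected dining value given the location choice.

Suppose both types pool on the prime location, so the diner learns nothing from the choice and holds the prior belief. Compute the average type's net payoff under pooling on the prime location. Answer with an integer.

26

Pooled price premium = 5/7·34 + 2/7·27 = 32.
average pays cost 6 for the prime location, so net payoff = 32 − 6 = 26.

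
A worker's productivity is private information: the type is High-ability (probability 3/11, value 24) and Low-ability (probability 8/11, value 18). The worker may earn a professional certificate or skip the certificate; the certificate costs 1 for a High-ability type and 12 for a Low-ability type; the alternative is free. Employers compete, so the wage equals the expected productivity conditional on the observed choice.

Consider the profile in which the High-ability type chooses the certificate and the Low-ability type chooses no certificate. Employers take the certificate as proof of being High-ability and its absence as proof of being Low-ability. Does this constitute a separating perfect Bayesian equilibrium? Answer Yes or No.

Yes

Under these beliefs, the certificate earns wage 24 and no certificate earns wage 18.
High-ability: the certificate nets 24 − 1 = 23; no certificate nets 18. High-ability prefers the certificate.
Low-ability: the certificate nets 24 − 12 = 12; no certificate nets 18. Low-ability prefers no certificate.
Neither type deviates, so the separating profile is an equilibrium.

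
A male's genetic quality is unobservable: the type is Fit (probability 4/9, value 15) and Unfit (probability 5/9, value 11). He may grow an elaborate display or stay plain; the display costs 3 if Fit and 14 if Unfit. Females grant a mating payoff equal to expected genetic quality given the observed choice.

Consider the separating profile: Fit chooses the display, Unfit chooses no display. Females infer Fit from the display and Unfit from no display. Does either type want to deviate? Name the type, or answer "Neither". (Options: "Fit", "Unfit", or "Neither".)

Neither

The display pays 15; no display pays 11.
Fit: assigned the display, nets 15 − 3 = 12; deviating to no display nets 11.
Unfit: assigned no display, nets 11; deviating to the display nets 15 − 14 = 1.
Both types strictly prefer their assigned action; no profitable deviation.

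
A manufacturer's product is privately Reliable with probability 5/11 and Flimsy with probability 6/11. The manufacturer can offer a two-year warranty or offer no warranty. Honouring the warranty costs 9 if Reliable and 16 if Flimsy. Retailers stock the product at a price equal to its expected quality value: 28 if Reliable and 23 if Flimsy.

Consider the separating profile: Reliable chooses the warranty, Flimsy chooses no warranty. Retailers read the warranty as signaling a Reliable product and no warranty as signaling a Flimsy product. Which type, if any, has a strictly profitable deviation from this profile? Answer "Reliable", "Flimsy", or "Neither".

The warranty pays 28; no warranty pays 23.
Reliable: assigned the warranty, nets 28 − 9 = 19; deviating to no warranty nets 23.
Flimsy: assigned no warranty, nets 23; deviating to the warranty nets 28 − 16 = 12.
The Reliable type gains 4 by deviating.

Reliable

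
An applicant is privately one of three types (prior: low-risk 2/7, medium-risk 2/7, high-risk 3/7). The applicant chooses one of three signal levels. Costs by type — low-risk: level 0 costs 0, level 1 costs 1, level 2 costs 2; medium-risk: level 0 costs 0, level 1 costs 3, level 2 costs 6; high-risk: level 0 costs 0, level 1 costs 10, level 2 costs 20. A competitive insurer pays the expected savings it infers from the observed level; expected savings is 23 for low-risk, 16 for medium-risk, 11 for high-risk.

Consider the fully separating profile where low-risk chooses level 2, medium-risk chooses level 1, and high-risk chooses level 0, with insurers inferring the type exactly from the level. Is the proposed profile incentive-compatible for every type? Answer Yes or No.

Separating rebates: level 2 → 23, level 1 → 16, level 0 → 11.
low-risk (assigned level 2): level 0: 11 − 0 = 11; level 1: 16 − 1 = 15; level 2: 23 − 2 = 21. low-risk stays.
medium-risk (assigned level 1): level 0: 11 − 0 = 11; level 1: 16 − 3 = 13; level 2: 23 − 6 = 17. medium-risk prefers level 2.
high-risk (assigned level 0): level 0: 11 − 0 = 11; level 1: 16 − 10 = 6; level 2: 23 − 20 = 3. high-risk stays.
At least one type deviates; the separating profile fails.

No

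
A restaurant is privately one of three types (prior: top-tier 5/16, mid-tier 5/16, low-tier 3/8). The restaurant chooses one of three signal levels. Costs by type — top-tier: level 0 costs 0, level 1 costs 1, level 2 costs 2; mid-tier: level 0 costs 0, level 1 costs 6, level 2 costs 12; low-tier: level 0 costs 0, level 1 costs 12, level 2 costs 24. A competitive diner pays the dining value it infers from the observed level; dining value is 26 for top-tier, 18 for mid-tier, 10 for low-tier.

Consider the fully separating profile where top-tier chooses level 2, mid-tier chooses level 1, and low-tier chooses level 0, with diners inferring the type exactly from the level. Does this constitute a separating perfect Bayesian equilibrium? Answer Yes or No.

Separating price premiums: level 2 → 26, level 1 → 18, level 0 → 10.
top-tier (assigned level 2): level 0: 10 − 0 = 10; level 1: 18 − 1 = 17; level 2: 26 − 2 = 24. top-tier stays.
mid-tier (assigned level 1): level 0: 10 − 0 = 10; level 1: 18 − 6 = 12; level 2: 26 − 12 = 14. mid-tier prefers level 2.
low-tier (assigned level 0): level 0: 10 − 0 = 10; level 1: 18 − 12 = 6; level 2: 26 − 24 = 2. low-tier stays.
At least one type deviates; the separating profile fails.

No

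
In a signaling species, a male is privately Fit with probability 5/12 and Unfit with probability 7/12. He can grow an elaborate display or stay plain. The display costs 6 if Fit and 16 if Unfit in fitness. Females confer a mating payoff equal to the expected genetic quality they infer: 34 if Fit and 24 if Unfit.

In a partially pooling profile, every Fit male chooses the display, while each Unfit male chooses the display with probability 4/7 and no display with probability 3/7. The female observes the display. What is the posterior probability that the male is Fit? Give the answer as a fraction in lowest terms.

P(the display) = (5/12)·1 + (7/12)·(4/7) = 3/4.
By Bayes' rule, P(Fit | the display) = (5/12) / (3/4) = 5/9.

5/9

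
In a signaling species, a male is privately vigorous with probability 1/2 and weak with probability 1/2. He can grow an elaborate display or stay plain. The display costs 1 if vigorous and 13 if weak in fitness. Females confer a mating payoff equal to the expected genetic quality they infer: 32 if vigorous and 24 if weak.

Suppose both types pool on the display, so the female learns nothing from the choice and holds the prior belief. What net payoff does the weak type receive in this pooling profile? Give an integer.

Pooled mating payoff = 1/2·32 + 1/2·24 = 28.
weak pays cost 13 for the display, so net payoff = 28 − 13 = 15.

15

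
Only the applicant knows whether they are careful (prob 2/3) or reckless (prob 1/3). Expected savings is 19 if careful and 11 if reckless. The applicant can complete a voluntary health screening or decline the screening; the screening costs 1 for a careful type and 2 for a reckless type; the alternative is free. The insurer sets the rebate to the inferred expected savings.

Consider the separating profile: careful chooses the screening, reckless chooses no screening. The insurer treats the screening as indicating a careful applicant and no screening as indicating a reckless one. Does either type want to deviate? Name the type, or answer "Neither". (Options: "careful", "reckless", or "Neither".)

The screening pays 19; no screening pays 11.
careful: assigned the screening, nets 19 − 1 = 18; deviating to no screening nets 11.
reckless: assigned no screening, nets 11; deviating to the screening nets 19 − 2 = 17.
The reckless type gains 6 by deviating.

reckless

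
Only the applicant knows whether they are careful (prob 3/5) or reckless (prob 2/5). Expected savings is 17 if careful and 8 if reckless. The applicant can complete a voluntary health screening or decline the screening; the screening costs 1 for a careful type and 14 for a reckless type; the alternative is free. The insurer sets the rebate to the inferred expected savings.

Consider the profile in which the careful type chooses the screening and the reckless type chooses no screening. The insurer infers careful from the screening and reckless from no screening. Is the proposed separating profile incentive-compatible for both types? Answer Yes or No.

Under these beliefs, the screening earns rebate 17 and no screening earns rebate 8.
careful: the screening nets 17 − 1 = 16; no screening nets 8. careful prefers the screening.
reckless: the screening nets 17 − 14 = 3; no screening nets 8. reckless prefers no screening.
Neither type deviates, so the separating profile is an equilibrium.

Yes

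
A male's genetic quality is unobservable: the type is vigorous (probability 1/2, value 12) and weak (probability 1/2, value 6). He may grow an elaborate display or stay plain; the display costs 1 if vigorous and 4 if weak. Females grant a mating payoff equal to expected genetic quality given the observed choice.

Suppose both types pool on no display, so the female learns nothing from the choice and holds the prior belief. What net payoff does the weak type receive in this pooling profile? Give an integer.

9

Pooled mating payoff = 1/2·12 + 1/2·6 = 9.
weak pays no cost for no display, so net payoff = 9.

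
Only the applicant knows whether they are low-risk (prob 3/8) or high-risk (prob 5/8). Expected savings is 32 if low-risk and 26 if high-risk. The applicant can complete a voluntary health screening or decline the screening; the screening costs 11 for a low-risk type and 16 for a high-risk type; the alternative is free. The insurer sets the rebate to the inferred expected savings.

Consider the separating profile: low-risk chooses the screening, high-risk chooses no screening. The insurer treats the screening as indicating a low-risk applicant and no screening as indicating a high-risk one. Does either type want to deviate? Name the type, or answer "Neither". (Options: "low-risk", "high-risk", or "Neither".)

The screening pays 32; no screening pays 26.
low-risk: assigned the screening, nets 32 − 11 = 21; deviating to no screening nets 26.
high-risk: assigned no screening, nets 26; deviating to the screening nets 32 − 16 = 16.
The low-risk type gains 5 by deviating.

low-risk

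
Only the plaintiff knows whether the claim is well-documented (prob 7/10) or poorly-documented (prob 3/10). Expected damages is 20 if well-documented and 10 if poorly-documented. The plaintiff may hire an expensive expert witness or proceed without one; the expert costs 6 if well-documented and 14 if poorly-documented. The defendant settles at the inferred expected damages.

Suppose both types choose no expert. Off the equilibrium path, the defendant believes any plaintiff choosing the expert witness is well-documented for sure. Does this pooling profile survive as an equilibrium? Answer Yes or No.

Yes

On path, the defendant holds the prior and pays 7/10·20 + 3/10·10 = 17. Off path (the expert witness), believing well-documented, it pays 20.
well-documented: no expert nets 17; the expert witness nets 20 − 6 = 14. well-documented stays.
poorly-documented: no expert nets 17; the expert witness nets 20 − 14 = 6. poorly-documented stays.
No type deviates, so pooling is sustained.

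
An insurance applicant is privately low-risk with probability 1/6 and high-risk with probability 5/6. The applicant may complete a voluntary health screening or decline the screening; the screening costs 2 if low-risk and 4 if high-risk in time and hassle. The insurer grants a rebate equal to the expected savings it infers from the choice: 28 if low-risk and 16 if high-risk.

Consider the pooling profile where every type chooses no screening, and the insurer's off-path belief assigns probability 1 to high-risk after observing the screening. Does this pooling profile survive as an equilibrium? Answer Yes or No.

On path, the insurer holds the prior and pays 1/6·28 + 5/6·16 = 18. Off path (the screening), believing high-risk, it pays 16.
low-risk: no screening nets 18; the screening nets 16 − 2 = 14. low-risk stays.
high-risk: no screening nets 18; the screening nets 16 − 4 = 12. high-risk stays.
No type deviates, so pooling is sustained.

Yes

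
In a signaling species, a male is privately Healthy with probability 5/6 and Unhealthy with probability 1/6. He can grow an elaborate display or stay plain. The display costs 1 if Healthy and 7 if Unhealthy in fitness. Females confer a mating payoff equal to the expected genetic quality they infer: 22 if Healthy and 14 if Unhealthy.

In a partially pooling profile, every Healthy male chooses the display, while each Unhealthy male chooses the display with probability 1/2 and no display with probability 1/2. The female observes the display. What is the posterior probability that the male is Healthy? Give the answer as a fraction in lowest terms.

10/11

P(the display) = (5/6)·1 + (1/6)·(1/2) = 11/12.
By Bayes' rule, P(Healthy | the display) = (5/6) / (11/12) = 10/11.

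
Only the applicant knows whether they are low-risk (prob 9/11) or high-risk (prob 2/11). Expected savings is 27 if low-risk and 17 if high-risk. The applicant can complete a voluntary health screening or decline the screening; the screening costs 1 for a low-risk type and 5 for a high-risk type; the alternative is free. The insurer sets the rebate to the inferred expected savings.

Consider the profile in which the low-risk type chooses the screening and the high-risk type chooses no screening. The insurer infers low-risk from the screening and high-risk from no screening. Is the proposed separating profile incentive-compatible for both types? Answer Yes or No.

No

Under these beliefs, the screening earns rebate 27 and no screening earns rebate 17.
low-risk: the screening nets 27 − 1 = 26; no screening nets 17. low-risk prefers the screening.
high-risk: the screening nets 27 − 5 = 22; no screening nets 17. high-risk would deviate to the screening.
high-risk has a profitable deviation, so the profile is not an equilibrium.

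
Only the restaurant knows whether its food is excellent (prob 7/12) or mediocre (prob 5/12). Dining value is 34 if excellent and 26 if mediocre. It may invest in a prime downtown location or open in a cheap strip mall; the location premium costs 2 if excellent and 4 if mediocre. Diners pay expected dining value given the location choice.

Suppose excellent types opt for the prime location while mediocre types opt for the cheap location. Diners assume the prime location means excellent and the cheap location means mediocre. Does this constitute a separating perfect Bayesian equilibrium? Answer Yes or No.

No

Under these beliefs, the prime location earns price premium 34 and the cheap location earns price premium 26.
excellent: the prime location nets 34 − 2 = 32; the cheap location nets 26. excellent prefers the prime location.
mediocre: the prime location nets 34 − 4 = 30; the cheap location nets 26. mediocre would deviate to the prime location.
mediocre has a profitable deviation, so the profile is not an equilibrium.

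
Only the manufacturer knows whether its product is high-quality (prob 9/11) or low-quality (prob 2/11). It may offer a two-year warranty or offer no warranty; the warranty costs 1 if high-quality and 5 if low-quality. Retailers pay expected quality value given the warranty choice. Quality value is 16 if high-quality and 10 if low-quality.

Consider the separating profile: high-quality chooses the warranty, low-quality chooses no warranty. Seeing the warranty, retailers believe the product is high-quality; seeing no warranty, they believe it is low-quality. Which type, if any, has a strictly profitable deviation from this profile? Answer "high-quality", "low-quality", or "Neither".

The warranty pays 16; no warranty pays 10.
high-quality: assigned the warranty, nets 16 − 1 = 15; deviating to no warranty nets 10.
low-quality: assigned no warranty, nets 10; deviating to the warranty nets 16 − 5 = 11.
The low-quality type gains 1 by deviating.

low-quality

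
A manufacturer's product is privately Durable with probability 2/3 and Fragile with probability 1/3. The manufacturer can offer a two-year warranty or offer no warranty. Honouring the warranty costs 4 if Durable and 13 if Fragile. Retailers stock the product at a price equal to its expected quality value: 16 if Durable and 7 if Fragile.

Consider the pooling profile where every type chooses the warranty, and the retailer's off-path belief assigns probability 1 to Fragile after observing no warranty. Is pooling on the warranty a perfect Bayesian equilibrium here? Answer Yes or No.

On path, the retailer holds the prior and pays 2/3·16 + 1/3·7 = 13. Off path (no warranty), believing Fragile, it pays 7.
Durable: the warranty nets 13 − 4 = 9; no warranty nets 7. Durable stays.
Fragile: the warranty nets 13 − 13 = 0; no warranty nets 7. Fragile would deviate.
A type deviates, so pooling fails.

No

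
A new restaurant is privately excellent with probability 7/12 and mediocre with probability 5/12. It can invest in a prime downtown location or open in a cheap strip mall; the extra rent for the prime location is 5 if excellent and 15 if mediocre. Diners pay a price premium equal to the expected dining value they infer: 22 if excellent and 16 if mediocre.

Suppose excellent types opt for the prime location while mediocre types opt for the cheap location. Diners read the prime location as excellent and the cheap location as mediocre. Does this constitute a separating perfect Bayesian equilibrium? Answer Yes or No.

Yes

Under these beliefs, the prime location earns price premium 22 and the cheap location earns price premium 16.
excellent: the prime location nets 22 − 5 = 17; the cheap location nets 16. excellent prefers the prime location.
mediocre: the prime location nets 22 − 15 = 7; the cheap location nets 16. mediocre prefers the cheap location.
Neither type deviates, so the separating profile is an equilibrium.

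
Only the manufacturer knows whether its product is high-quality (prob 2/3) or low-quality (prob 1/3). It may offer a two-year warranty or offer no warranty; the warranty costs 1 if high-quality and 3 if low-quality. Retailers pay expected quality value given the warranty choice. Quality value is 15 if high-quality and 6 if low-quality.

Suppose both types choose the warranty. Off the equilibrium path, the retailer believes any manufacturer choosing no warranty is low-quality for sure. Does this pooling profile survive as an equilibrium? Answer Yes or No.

Yes

On path, the retailer holds the prior and pays 2/3·15 + 1/3·6 = 12. Off path (no warranty), believing low-quality, it pays 6.
high-quality: the warranty nets 12 − 1 = 11; no warranty nets 6. high-quality stays.
low-quality: the warranty nets 12 − 3 = 9; no warranty nets 6. low-quality stays.
No type deviates, so pooling is sustained.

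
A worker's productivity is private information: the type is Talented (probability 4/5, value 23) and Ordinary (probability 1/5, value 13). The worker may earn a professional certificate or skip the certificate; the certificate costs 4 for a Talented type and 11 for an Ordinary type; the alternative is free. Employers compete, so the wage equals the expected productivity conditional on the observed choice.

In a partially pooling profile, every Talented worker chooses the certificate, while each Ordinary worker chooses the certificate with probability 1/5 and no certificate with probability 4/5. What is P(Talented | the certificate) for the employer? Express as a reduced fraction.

20/21

P(the certificate) = (4/5)·1 + (1/5)·(1/5) = 21/25.
By Bayes' rule, P(Talented | the certificate) = (4/5) / (21/25) = 20/21.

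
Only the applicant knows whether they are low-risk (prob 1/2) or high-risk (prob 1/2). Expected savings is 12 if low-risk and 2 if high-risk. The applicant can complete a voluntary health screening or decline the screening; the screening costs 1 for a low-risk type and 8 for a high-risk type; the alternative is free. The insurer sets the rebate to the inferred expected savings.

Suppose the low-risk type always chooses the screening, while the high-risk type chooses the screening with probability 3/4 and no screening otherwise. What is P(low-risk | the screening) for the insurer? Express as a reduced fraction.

4/7

P(the screening) = (1/2)·1 + (1/2)·(3/4) = 7/8.
By Bayes' rule, P(low-risk | the screening) = (1/2) / (7/8) = 4/7.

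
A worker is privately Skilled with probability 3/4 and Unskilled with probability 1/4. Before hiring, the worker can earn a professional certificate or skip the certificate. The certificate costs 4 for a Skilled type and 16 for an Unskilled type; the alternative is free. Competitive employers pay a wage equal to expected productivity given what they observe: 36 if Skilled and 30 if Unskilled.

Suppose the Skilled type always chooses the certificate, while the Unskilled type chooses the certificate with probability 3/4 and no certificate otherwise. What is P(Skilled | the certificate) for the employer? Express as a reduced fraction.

4/5

P(the certificate) = (3/4)·1 + (1/4)·(3/4) = 15/16.
By Bayes' rule, P(Skilled | the certificate) = (3/4) / (15/16) = 4/5.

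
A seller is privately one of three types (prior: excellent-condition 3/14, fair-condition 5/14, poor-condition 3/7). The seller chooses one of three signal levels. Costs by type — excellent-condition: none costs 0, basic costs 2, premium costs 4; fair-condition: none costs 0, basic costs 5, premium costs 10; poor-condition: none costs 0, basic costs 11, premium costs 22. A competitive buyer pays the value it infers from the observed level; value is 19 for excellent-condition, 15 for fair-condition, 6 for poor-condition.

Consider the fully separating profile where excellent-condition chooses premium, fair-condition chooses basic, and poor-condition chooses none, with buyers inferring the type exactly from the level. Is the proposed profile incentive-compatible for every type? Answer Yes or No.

Yes

Separating prices: premium → 19, basic → 15, none → 6.
excellent-condition (assigned premium): none: 6 − 0 = 6; basic: 15 − 2 = 13; premium: 19 − 4 = 15. excellent-condition stays.
fair-condition (assigned basic): none: 6 − 0 = 6; basic: 15 − 5 = 10; premium: 19 − 10 = 9. fair-condition stays.
poor-condition (assigned none): none: 6 − 0 = 6; basic: 15 − 11 = 4; premium: 19 − 22 = -3. poor-condition stays.
Every type prefers its assigned level; separation holds.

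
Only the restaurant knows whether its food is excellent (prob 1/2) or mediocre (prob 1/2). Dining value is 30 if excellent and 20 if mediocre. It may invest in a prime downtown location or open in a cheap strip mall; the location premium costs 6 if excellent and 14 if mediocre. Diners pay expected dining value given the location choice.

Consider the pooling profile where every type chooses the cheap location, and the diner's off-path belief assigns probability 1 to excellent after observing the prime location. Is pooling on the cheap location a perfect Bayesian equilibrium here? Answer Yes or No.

On path, the diner holds the prior and pays 1/2·30 + 1/2·20 = 25. Off path (the prime location), believing excellent, it pays 30.
excellent: the cheap location nets 25; the prime location nets 30 − 6 = 24. excellent stays.
mediocre: the cheap location nets 25; the prime location nets 30 − 14 = 16. mediocre stays.
No type deviates, so pooling is sustained.

Yes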